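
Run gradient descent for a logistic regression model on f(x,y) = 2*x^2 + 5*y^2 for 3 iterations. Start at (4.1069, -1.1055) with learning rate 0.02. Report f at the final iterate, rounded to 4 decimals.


Gradient descent on f(x,y) = 2*x^2 + 5*y^2.
Starting point: (4.1069, -1.1055), alpha = 0.02
Step 1: grad_x = 2*2*4.1069 = 16.4276, grad_y = 2*5*-1.1055 = -11.055
  x_1 = 4.1069 - 0.02*16.4276 = 3.7783
  y_1 = -1.1055 - 0.02*-11.055 = -0.8844
Step 2: grad_x = 2*2*3.7783 = 15.1134, grad_y = 2*5*-0.8844 = -8.844
  x_2 = 3.7783 - 0.02*15.1134 = 3.4761
  y_2 = -0.8844 - 0.02*-8.844 = -0.7075
Step 3: grad_x = 2*2*3.4761 = 13.9043, grad_y = 2*5*-0.7075 = -7.0752
  x_3 = 3.4761 - 0.02*13.9043 = 3.198
  y_3 = -0.7075 - 0.02*-7.0752 = -0.566
f(3.198, -0.566) = 2*3.198^2 + 5*(-0.566)^2 = 22.0562


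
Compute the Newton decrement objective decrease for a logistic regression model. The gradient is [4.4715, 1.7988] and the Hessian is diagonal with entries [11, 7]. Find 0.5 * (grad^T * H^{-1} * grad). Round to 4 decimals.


Step 1: H is diagonal, so H^(-1) * g = [0.4065, 0.257].
Step 2: g^T H^(-1) g = sum_i g_i^2 / H_ii
  = (4.4715)^2/11 + (1.7988)^2/7
  = 1.8177 + 0.4622 = 2.2799
Step 3: Objective decrease = 0.5 * g^T H^(-1) g = 1.14


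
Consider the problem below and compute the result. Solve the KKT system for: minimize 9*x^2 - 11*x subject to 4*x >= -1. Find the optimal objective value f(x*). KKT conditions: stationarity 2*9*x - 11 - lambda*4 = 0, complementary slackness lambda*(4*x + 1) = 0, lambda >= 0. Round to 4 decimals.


Step 1: Try lambda = 0 (constraint inactive).
Stationarity: 2*9*x - 11 = 0
x* = 11/(2*9) = 11/18 = 0.6111 (rounded; the exact value 11/18 is used below)
Check constraint: 4*0.6111 = 2.4444 >= -1 -- satisfied.
Step 2: Compute optimal value.
f(x*) = 9*(11/18)^2 - 11*(11/18) = -3.3611


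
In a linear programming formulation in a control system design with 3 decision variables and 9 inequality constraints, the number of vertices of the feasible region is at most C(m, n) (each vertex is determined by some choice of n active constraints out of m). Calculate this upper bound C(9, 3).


Each vertex corresponds to some choice of n active constraints out of m, so the number of vertices is at most C(m, n) = m! / (n!(m-n)!).
m = 9, n = 3
Numerator: 9 * 8 * 7
Denominator: 3! = 6
C(9, 3) = 84


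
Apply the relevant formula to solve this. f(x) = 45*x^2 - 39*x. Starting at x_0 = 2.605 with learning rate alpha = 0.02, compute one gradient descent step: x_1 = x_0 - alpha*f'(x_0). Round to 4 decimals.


We compute the gradient at x_0 and apply the update.
f'(x) = 90*x - 39
f'(2.605) = 90*2.605 - 39 = 195.45
x_1 = 2.605 - 0.02*195.45 = -1.304


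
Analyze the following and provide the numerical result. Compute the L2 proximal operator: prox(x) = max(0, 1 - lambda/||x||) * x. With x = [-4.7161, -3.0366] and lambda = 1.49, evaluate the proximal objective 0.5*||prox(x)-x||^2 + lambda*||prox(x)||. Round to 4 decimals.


Step 1: Compute ||x||.
||x|| = 5.6091
Step 2: Compute scaling factor.
scale = max(0, 1 - 1.49/5.6091) = 0.7344
Step 3: prox(x) = [-3.4633, -2.23]
||prox(x)|| = 4.1191
Step 4: Proximal objective.
0.5*||prox-x||^2 = 1.1101
lambda*||prox|| = 6.1375
Total = 7.2476


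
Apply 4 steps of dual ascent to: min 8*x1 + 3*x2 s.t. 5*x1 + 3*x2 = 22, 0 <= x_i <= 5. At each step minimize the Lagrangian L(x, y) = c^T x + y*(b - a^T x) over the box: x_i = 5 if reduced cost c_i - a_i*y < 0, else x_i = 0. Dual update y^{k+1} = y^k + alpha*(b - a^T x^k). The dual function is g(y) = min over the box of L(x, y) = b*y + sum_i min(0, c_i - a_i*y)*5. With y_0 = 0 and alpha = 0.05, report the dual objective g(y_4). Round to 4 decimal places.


Dual ascent for LP: min 8*x1 + 3*x2, 5*x1 + 3*x2 = 22, 0 <= x_i <= 5
Step 1: y^k = 0.0, reduced costs: (8.0, 3.0)
  x^k = (0.0, 0.0), subgradient = b - a^T x = 22.0
  y^{k+1} = 0.0 + 0.05*22.0 = 1.1
Step 2: y^k = 1.1, reduced costs: (2.5, -0.3)
  x^k = (0.0, 5.0), subgradient = b - a^T x = 7.0
  y^{k+1} = 1.1 + 0.05*7.0 = 1.45
Step 3: y^k = 1.45, reduced costs: (0.75, -1.35)
  x^k = (0.0, 5.0), subgradient = b - a^T x = 7.0
  y^{k+1} = 1.45 + 0.05*7.0 = 1.8
Step 4: y^k = 1.8, reduced costs: (-1.0, -2.4)
  x^k = (5.0, 5.0), subgradient = b - a^T x = -18.0
  y^{k+1} = 1.8 + 0.05*-18.0 = 0.9
Dual objective at y_4 = 0.9: reduced costs (3.5, 0.3), box minimizer x = (0.0, 0.0)
g(y_4) = b*y + (c1 - a1*y)*x1 + (c2 - a2*y)*x2 = 22*0.9 + 3.5*0.0 + 0.3*0.0 = 19.8 + 0.0 + 0.0 = 19.8


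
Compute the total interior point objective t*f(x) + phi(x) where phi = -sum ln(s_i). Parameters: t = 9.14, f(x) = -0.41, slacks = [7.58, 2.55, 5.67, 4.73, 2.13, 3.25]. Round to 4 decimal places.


Step 1: Compute log-barrier.
ln values: [2.0255, 0.9361, 1.7352, 1.5539, 0.7561, 1.1787]
phi = -(2.0255 + 0.9361 + 1.7352 + 1.5539 + 0.7561 + 1.1787) = -8.1855
Step 2: Compute augmented objective.
t*f(x) = 9.14*-0.41 = -3.7474
Total = -3.7474 - 8.1855 = -11.9329


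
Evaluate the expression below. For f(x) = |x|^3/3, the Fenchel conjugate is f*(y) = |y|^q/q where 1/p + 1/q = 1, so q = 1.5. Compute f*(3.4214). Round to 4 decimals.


The conjugate exponent q satisfies 1/p + 1/q = 1.
p = 3, so q = 3/(3 - 1) = 1.5
|y|^q = 3.4214^1.5 = 6.3286
f*(3.4214) = 6.3286 / 1.5 = 4.219


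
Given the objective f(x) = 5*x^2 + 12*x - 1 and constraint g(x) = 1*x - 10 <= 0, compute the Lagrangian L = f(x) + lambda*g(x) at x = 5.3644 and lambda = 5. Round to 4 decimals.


Step 1: Evaluate f(x).
f(5.3644) = 5*5.3644^2 + 12*5.3644 - 1 = 207.2567
Step 2: Evaluate g(x).
g(5.3644) = 1*5.3644 - 10 = -4.6356
Step 3: Compute Lagrangian.
L = 207.2567 + 5*-4.6356 = 184.0787


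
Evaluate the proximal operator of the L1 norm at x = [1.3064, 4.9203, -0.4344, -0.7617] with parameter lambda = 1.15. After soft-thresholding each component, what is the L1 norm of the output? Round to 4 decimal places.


Soft-thresholding with lambda = 1.15:
prox(1.3064) = sign(1.3064)*max(|1.3064| - 1.15, 0) = 0.1564
prox(4.9203) = sign(4.9203)*max(|4.9203| - 1.15, 0) = 3.7703
prox(-0.4344) = sign(-0.4344)*max(|-0.4344| - 1.15, 0) = 0.0
prox(-0.7617) = sign(-0.7617)*max(|-0.7617| - 1.15, 0) = 0.0
prox(x) = [0.1564, 3.7703, 0.0, 0.0]
||prox(x)||_1 = 0.1564 + 3.7703 + 0.0 + 0.0 = 3.9267


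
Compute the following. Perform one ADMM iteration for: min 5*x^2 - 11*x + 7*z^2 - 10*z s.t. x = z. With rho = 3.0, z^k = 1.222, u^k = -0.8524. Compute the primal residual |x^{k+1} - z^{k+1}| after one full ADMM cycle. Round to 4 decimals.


ADMM iteration with rho = 3.0, z^k = 1.222, u^k = -0.8524
Step 1: x-update.
Minimize 5*x^2 - 11*x + (3.0/2)*(x - 1.222 - 0.8524)^2
FOC: (2*5 + 3.0)*x = 11 + 3.0*(1.222 + 0.8524)
x^{k+1} = 1.3249
Step 2: z-update.
Minimize 7*z^2 - 10*z + (3.0/2)*(1.3249 - z - 0.8524)^2
FOC: (2*7 + 3.0)*z = 10 + 3.0*(1.3249 - 0.8524)
z^{k+1} = 0.6716
Step 3: u-update.
u^{k+1} = -0.8524 + 1.3249 - 0.6716 = -0.1991
Step 4: Primal residual = |1.3249 - 0.6716| = 0.6533


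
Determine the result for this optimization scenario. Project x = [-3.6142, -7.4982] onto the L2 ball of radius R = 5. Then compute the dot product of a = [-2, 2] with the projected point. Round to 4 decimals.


Step 1: Compute ||x|| (intermediates to 6 decimals).
||x|| = sqrt((-3.6142)^2 + (-7.4982)^2) = 8.323788
Step 2: Project.
Since ||x|| > R, scale = R/||x|| = 5/8.323788 = 0.600688, proj(x) = scale * x
proj(x) = [-2.171007, -4.504079]
Step 3: Dot product.
a^T * proj(x) = -2*(-2.171007) + 2*(-4.504079) = -4.6661


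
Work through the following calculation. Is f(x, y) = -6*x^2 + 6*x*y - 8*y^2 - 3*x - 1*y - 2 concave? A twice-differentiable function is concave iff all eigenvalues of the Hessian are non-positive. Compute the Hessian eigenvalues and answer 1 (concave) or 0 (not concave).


The Hessian of f(x,y) = -6*x^2 + 6*x*y - 8*y^2 - 3*x - 1*y - 2 is:
H = [[-12, 6], [6, -16]]
Trace = -12 - 16 = -28
Determinant = -12*-16 - (6)^2 = 156
Discriminant = (-28)^2 - 4*156 = 160.0
Eigenvalues: lambda_1 = -20.3246, lambda_2 = -7.6754
The function is concave.

1


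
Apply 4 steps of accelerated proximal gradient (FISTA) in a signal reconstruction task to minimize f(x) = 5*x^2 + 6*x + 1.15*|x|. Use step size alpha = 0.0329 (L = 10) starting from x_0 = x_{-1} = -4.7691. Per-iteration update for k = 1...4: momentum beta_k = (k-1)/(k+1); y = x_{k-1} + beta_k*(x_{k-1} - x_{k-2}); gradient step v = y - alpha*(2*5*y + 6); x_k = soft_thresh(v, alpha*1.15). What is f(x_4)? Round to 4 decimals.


FISTA on f(x) = 5*x^2 + 6*x + 1.15*|x|
L = 10, alpha = 0.0329
Iteration 1: beta = 0.0, y = -4.7691 + 0.0*(-4.7691 + 4.7691) = -4.7691
  grad(y) = -41.691, v = y - alpha*grad = -3.3975
  prox(v) = soft_thresh(-3.3975, 0.0378) = -3.3596
Iteration 2: beta = 0.3333, y = -3.3596 + 0.3333*(-3.3596 + 4.7691) = -2.8898
  grad(y) = -22.8981, v = y - alpha*grad = -2.1365
  prox(v) = soft_thresh(-2.1365, 0.0378) = -2.0986
Iteration 3: beta = 0.5, y = -2.0986 + 0.5*(-2.0986 + 3.3596) = -1.4681
  grad(y) = -8.6812, v = y - alpha*grad = -1.1825
  prox(v) = soft_thresh(-1.1825, 0.0378) = -1.1447
Iteration 4: beta = 0.6, y = -1.1447 + 0.6*(-1.1447 + 2.0986) = -0.5723
  grad(y) = 0.2769, v = y - alpha*grad = -0.5814
  prox(v) = soft_thresh(-0.5814, 0.0378) = -0.5436
f(x_4) = 5*(-0.5436)^2 + 6*(-0.5436) + 1.15*|-0.5436| = -1.159


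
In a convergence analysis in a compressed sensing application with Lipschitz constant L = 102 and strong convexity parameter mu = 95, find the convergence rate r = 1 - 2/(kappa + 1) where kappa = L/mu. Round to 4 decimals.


Step 1: Compute the condition number.
kappa = L/mu = 102/95 = 1.0737
Step 2: Compute the convergence rate.
r = 1 - 2/(kappa + 1) = 1 - 2*mu/(L + mu) = (L - mu)/(L + mu) = 7/197 = 0.0355


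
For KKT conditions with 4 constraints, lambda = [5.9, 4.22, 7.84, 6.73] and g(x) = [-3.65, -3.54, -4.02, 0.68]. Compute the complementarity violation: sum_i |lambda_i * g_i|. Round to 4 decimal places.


KKT complementary slackness check:
lambda_1 * g_1 = 5.9 * -3.65 = -21.535
lambda_2 * g_2 = 4.22 * -3.54 = -14.9388
lambda_3 * g_3 = 7.84 * -4.02 = -31.5168
lambda_4 * g_4 = 6.73 * 0.68 = 4.5764
Total violation = 21.535 + 14.9388 + 31.5168 + 4.5764 = 72.567


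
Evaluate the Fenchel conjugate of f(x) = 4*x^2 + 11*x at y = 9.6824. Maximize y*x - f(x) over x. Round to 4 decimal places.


f*(y) = sup_x {y*x - a*x^2 - b*x} = sup_x {(y-b)*x - a*x^2}
FOC: (y - b) - 2a*x = 0 => x* = (y - b)/(2a)
x* = (9.6824 - 11)/(2*4) = -0.1647
f*(9.6824) = (y-b)^2/(4a) = (9.6824 - 11)^2/(4*4)
= 1.7361/16 = 0.1085


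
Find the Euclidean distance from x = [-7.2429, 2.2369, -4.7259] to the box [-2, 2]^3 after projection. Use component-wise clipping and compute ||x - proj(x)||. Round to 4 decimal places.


Project each component onto [-2, 2].
clip(-7.2429) = -2.0, clip(2.2369) = 2.0, clip(-4.7259) = -2.0
Projection = [-2.0, 2.0, -2.0]
Squared diffs: [27.488, 0.0561, 7.4305]
Distance = sqrt(34.9746) = 5.9139


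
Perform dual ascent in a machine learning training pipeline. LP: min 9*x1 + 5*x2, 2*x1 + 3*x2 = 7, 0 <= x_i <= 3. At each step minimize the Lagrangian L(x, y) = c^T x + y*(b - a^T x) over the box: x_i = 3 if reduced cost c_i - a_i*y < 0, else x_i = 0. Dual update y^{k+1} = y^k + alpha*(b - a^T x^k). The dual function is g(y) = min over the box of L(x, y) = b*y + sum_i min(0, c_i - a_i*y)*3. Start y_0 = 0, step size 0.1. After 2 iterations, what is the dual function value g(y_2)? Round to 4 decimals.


Dual ascent for LP: min 9*x1 + 5*x2, 2*x1 + 3*x2 = 7, 0 <= x_i <= 3
Step 1: y^k = 0.0, reduced costs: (9.0, 5.0)
  x^k = (0.0, 0.0), subgradient = b - a^T x = 7.0
  y^{k+1} = 0.0 + 0.1*7.0 = 0.7
Step 2: y^k = 0.7, reduced costs: (7.6, 2.9)
  x^k = (0.0, 0.0), subgradient = b - a^T x = 7.0
  y^{k+1} = 0.7 + 0.1*7.0 = 1.4
Dual objective at y_2 = 1.4: reduced costs (6.2, 0.8), box minimizer x = (0.0, 0.0)
g(y_2) = b*y + (c1 - a1*y)*x1 + (c2 - a2*y)*x2 = 7*1.4 + 6.2*0.0 + 0.8*0.0 = 9.8 + 0.0 + 0.0 = 9.8


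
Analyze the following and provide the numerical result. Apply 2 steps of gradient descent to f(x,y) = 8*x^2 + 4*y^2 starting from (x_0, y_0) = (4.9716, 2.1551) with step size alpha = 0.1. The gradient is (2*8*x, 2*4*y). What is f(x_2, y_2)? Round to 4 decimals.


Gradient descent on f(x,y) = 8*x^2 + 4*y^2.
Starting point: (4.9716, 2.1551), alpha = 0.1
Step 1: grad_x = 2*8*4.9716 = 79.5456, grad_y = 2*4*2.1551 = 17.2408
  x_1 = 4.9716 - 0.1*79.5456 = -2.983
  y_1 = 2.1551 - 0.1*17.2408 = 0.431
Step 2: grad_x = 2*8*-2.983 = -47.7274, grad_y = 2*4*0.431 = 3.4482
  x_2 = -2.983 - 0.1*-47.7274 = 1.7898
  y_2 = 0.431 - 0.1*3.4482 = 0.0862
f(1.7898, 0.0862) = 8*1.7898^2 + 4*0.0862^2 = 25.6561


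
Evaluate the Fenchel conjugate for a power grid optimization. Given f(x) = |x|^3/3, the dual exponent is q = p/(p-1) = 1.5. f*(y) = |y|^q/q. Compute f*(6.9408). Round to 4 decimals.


The conjugate exponent q satisfies 1/p + 1/q = 1.
p = 3, so q = 3/(3 - 1) = 1.5
|y|^q = 6.9408^1.5 = 18.2858
f*(6.9408) = 18.2858 / 1.5 = 12.1905


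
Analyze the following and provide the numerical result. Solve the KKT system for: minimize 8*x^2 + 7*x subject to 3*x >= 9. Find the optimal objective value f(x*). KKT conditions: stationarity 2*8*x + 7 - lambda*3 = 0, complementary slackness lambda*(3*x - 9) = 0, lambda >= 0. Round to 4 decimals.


Step 1: Try lambda = 0 (constraint inactive).
x_unc = -7/(2*8) = -0.4375
Check: 3*-0.4375 = -1.3125 < 9 -- violated!
Step 2: Constraint must be active: 3*x = 9
x* = 9/3 = 3.0
lambda = (2*8*3.0 + 7)/3 = 18.3333
Step 3: Compute optimal value.
f(x*) = 8*3.0^2 + 7*3.0 = 93.0


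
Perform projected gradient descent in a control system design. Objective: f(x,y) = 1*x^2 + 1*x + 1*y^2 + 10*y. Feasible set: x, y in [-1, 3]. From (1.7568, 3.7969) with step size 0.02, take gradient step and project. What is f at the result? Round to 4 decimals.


Step 1: Compute gradient at (1.7568, 3.7969).
grad_x = 2*1*1.7568 + 1 = 4.5136
grad_y = 2*1*3.7969 + 10 = 17.5938
Step 2: Gradient step.
x_raw = 1.7568 - 0.02*4.5136 = 1.6665
y_raw = 3.7969 - 0.02*17.5938 = 3.445
Step 3: Project onto [-1, 3].
x_proj = clip(1.6665) = 1.6665
y_proj = clip(3.445) = 3.0
Step 4: Evaluate f.
f(1.6665, 3.0) = 43.4438


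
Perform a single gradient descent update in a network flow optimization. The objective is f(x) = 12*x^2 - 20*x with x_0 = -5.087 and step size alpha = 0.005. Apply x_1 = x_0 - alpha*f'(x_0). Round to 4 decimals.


We compute the gradient at x_0 and apply the update.
f'(x) = 24*x - 20
f'(-5.087) = 24*-5.087 - 20 = -142.088
x_1 = -5.087 - 0.005*-142.088 = -4.3766


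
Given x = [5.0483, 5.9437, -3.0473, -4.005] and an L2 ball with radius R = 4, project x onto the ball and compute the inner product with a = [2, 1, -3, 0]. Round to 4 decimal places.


Step 1: Compute ||x|| (intermediates to 6 decimals).
||x|| = sqrt(5.0483^2 + 5.9437^2 + (-3.0473)^2 + (-4.005)^2) = 9.281108
Step 2: Project.
Since ||x|| > R, scale = R/||x|| = 4/9.281108 = 0.430983, proj(x) = scale * x
proj(x) = [2.175731, 2.561634, -1.313334, -1.726087]
Step 3: Dot product.
a^T * proj(x) = 2*2.175731 + 1*2.561634 - 3*(-1.313334) + 0*(-1.726087) = 10.8531


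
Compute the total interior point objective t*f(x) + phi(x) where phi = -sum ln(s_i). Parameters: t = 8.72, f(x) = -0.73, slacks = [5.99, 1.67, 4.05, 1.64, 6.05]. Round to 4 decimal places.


Step 1: Compute log-barrier.
ln values: [1.7901, 0.5128, 1.3987, 0.4947, 1.8001]
phi = -(1.7901 + 0.5128 + 1.3987 + 0.4947 + 1.8001) = -5.9964
Step 2: Compute augmented objective.
t*f(x) = 8.72*-0.73 = -6.3656
Total = -6.3656 - 5.9964 = -12.362


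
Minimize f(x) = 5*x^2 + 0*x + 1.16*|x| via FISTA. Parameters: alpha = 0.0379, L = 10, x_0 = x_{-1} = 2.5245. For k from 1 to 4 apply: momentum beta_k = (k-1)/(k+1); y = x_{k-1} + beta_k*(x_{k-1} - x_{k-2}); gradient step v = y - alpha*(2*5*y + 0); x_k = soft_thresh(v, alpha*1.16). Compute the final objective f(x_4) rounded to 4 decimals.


FISTA on f(x) = 5*x^2 + 0*x + 1.16*|x|
L = 10, alpha = 0.0379
Iteration 1: beta = 0.0, y = 2.5245 + 0.0*(2.5245 - 2.5245) = 2.5245
  grad(y) = 25.245, v = y - alpha*grad = 1.5677
  prox(v) = soft_thresh(1.5677, 0.044) = 1.5238
Iteration 2: beta = 0.3333, y = 1.5238 + 0.3333*(1.5238 - 2.5245) = 1.1902
  grad(y) = 11.9017, v = y - alpha*grad = 0.7391
  prox(v) = soft_thresh(0.7391, 0.044) = 0.6951
Iteration 3: beta = 0.5, y = 0.6951 + 0.5*(0.6951 - 1.5238) = 0.2808
  grad(y) = 2.8082, v = y - alpha*grad = 0.1744
  prox(v) = soft_thresh(0.1744, 0.044) = 0.1304
Iteration 4: beta = 0.6, y = 0.1304 + 0.6*(0.1304 - 0.6951) = -0.2084
  grad(y) = -2.084, v = y - alpha*grad = -0.1294
  prox(v) = soft_thresh(-0.1294, 0.044) = -0.0855
f(x_4) = 5*(-0.0855)^2 + 0*(-0.0855) + 1.16*|-0.0855| = 0.1356


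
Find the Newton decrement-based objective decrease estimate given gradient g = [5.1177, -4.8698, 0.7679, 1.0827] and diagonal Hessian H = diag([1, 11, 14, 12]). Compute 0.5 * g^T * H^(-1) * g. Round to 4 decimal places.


Step 1: H is diagonal, so H^(-1) * g = [5.1177, -0.4427, 0.0549, 0.0902].
Step 2: g^T H^(-1) g = sum_i g_i^2 / H_ii
  = (5.1177)^2/1 + (-4.8698)^2/11 + (0.7679)^2/14 + (1.0827)^2/12
  = 26.1909 + 2.1559 + 0.0421 + 0.0977 = 28.4866
Step 3: Objective decrease = 0.5 * g^T H^(-1) g = 14.2433


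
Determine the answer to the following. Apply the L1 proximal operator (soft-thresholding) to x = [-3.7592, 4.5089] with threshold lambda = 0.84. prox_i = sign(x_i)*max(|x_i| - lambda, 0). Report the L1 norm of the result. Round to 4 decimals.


Soft-thresholding with lambda = 0.84:
prox(-3.7592) = sign(-3.7592)*max(|-3.7592| - 0.84, 0) = -2.9192
prox(4.5089) = sign(4.5089)*max(|4.5089| - 0.84, 0) = 3.6689
prox(x) = [-2.9192, 3.6689]
||prox(x)||_1 = 2.9192 + 3.6689 = 6.5881


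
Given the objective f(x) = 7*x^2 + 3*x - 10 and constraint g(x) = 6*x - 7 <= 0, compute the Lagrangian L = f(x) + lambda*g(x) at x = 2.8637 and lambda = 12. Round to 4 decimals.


Step 1: Evaluate f(x).
f(2.8637) = 7*2.8637^2 + 3*2.8637 - 10 = 55.9965
Step 2: Evaluate g(x).
g(2.8637) = 6*2.8637 - 7 = 10.1822
Step 3: Compute Lagrangian.
L = 55.9965 + 12*10.1822 = 178.1829


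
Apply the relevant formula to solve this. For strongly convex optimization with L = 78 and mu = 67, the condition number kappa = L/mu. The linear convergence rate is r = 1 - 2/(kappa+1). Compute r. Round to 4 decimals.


Step 1: Compute the condition number.
kappa = L/mu = 78/67 = 1.1642
Step 2: Compute the convergence rate.
r = 1 - 2/(kappa + 1) = 1 - 2*mu/(L + mu) = (L - mu)/(L + mu) = 11/145 = 0.0759


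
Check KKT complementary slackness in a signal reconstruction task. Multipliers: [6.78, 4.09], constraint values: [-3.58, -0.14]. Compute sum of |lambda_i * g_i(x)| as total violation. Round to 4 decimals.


KKT complementary slackness check:
lambda_1 * g_1 = 6.78 * -3.58 = -24.2724
lambda_2 * g_2 = 4.09 * -0.14 = -0.5726
Total violation = 24.2724 + 0.5726 = 24.845


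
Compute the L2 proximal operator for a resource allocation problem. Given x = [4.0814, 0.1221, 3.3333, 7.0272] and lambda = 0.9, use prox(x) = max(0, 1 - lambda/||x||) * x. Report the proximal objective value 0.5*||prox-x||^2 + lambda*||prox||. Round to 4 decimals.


Step 1: Compute ||x||.
||x|| = 8.7844
Step 2: Compute scaling factor.
scale = max(0, 1 - 0.9/8.7844) = 0.8975
Step 3: prox(x) = [3.6632, 0.1096, 2.9918, 6.3072]
||prox(x)|| = 7.8844
Step 4: Proximal objective.
0.5*||prox-x||^2 = 0.405
lambda*||prox|| = 7.096
Total = 7.5009


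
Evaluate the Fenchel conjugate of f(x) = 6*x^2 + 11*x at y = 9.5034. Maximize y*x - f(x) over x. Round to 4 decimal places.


f*(y) = sup_x {y*x - a*x^2 - b*x} = sup_x {(y-b)*x - a*x^2}
FOC: (y - b) - 2a*x = 0 => x* = (y - b)/(2a)
x* = (9.5034 - 11)/(2*6) = -0.1247
f*(9.5034) = (y-b)^2/(4a) = (9.5034 - 11)^2/(4*6)
= 2.2398/24 = 0.0933


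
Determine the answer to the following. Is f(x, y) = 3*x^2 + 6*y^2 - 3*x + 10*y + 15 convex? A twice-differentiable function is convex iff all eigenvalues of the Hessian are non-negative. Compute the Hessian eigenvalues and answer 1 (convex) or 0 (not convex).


The Hessian of f(x,y) = 3*x^2 + 6*y^2 - 3*x + 10*y + 15 is:
H = [[6, 0], [0, 12]]
Trace = 6 + 12 = 18
Determinant = 6*12 - (0)^2 = 72
Discriminant = (18)^2 - 4*72 = 36.0
Eigenvalues: lambda_1 = 6.0, lambda_2 = 12.0
The function is convex.

1


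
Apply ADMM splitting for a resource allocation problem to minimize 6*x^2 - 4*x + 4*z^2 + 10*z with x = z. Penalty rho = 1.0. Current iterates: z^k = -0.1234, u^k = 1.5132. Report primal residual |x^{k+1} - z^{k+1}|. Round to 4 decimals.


ADMM iteration with rho = 1.0, z^k = -0.1234, u^k = 1.5132
Step 1: x-update.
Minimize 6*x^2 - 4*x + (1.0/2)*(x + 0.1234 + 1.5132)^2
FOC: (2*6 + 1.0)*x = 4 + 1.0*(-0.1234 - 1.5132)
x^{k+1} = 0.1818
Step 2: z-update.
Minimize 4*z^2 + 10*z + (1.0/2)*(0.1818 - z + 1.5132)^2
FOC: (2*4 + 1.0)*z = -10 + 1.0*(0.1818 + 1.5132)
z^{k+1} = -0.9228
Step 3: u-update.
u^{k+1} = 1.5132 + 0.1818 + 0.9228 = 2.6178
Step 4: Primal residual = |0.1818 + 0.9228| = 1.1046


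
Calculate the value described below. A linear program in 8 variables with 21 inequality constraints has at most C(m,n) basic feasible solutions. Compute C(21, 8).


Each vertex corresponds to some choice of n active constraints out of m, so the number of vertices is at most C(m, n) = m! / (n!(m-n)!).
m = 21, n = 8
Numerator: 21 * 20 * 19 * 18 * 17 * 16 * 15 * 14
Denominator: 8! = 40320
C(21, 8) = 203490


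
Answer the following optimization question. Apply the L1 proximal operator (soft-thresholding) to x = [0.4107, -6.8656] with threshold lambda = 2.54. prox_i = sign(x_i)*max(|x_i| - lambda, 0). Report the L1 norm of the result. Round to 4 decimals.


Soft-thresholding with lambda = 2.54:
prox(0.4107) = sign(0.4107)*max(|0.4107| - 2.54, 0) = 0.0
prox(-6.8656) = sign(-6.8656)*max(|-6.8656| - 2.54, 0) = -4.3256
prox(x) = [0.0, -4.3256]
||prox(x)||_1 = 0.0 + 4.3256 = 4.3256


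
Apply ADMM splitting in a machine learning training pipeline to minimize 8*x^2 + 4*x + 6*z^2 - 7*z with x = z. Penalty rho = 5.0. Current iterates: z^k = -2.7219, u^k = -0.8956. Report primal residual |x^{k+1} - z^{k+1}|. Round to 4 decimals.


ADMM iteration with rho = 5.0, z^k = -2.7219, u^k = -0.8956
Step 1: x-update.
Minimize 8*x^2 + 4*x + (5.0/2)*(x + 2.7219 - 0.8956)^2
FOC: (2*8 + 5.0)*x = -4 + 5.0*(-2.7219 + 0.8956)
x^{k+1} = -0.6253
Step 2: z-update.
Minimize 6*z^2 - 7*z + (5.0/2)*(-0.6253 - z - 0.8956)^2
FOC: (2*6 + 5.0)*z = 7 + 5.0*(-0.6253 - 0.8956)
z^{k+1} = -0.0356
Step 3: u-update.
u^{k+1} = -0.8956 - 0.6253 + 0.0356 = -1.4853
Step 4: Primal residual = |-0.6253 + 0.0356| = 0.5897


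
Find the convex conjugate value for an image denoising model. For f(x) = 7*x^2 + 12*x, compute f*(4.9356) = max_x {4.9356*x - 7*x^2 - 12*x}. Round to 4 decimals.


f*(y) = sup_x {y*x - a*x^2 - b*x} = sup_x {(y-b)*x - a*x^2}
FOC: (y - b) - 2a*x = 0 => x* = (y - b)/(2a)
x* = (4.9356 - 12)/(2*7) = -0.5046
f*(4.9356) = (y-b)^2/(4a) = (4.9356 - 12)^2/(4*7)
= 49.9057/28 = 1.7823


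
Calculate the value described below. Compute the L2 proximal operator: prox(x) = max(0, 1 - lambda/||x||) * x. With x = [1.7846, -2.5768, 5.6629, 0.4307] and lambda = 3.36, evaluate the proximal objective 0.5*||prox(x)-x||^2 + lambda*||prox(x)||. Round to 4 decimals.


Step 1: Compute ||x||.
||x|| = 6.4868
Step 2: Compute scaling factor.
scale = max(0, 1 - 3.36/6.4868) = 0.482
Step 3: prox(x) = [0.8602, -1.2421, 2.7297, 0.2076]
||prox(x)|| = 3.1268
Step 4: Proximal objective.
0.5*||prox-x||^2 = 5.6448
lambda*||prox|| = 10.506
Total = 16.1509


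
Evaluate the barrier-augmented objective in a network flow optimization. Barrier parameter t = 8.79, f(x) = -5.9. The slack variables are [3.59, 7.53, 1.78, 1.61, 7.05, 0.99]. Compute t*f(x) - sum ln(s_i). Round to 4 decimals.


Step 1: Compute log-barrier.
ln values: [1.2782, 2.0189, 0.5766, 0.4762, 1.953, -0.0101]
phi = -(1.2782 + 2.0189 + 0.5766 + 0.4762 + 1.953 - 0.0101) = -6.2929
Step 2: Compute augmented objective.
t*f(x) = 8.79*-5.9 = -51.861
Total = -51.861 - 6.2929 = -58.1539


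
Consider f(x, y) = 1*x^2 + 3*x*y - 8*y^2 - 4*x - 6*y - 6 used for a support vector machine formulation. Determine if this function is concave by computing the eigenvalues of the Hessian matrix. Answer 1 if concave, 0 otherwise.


The Hessian of f(x,y) = 1*x^2 + 3*x*y - 8*y^2 - 4*x - 6*y - 6 is:
H = [[2, 3], [3, -16]]
Trace = 2 - 16 = -14
Determinant = 2*-16 - (3)^2 = -41
Discriminant = (-14)^2 - 4*-41 = 360.0
Eigenvalues: lambda_1 = -16.4868, lambda_2 = 2.4868
The function is not concave.

0


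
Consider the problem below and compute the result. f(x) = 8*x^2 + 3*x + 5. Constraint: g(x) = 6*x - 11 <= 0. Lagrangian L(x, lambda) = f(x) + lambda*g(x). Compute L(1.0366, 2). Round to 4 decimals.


Step 1: Evaluate f(x).
f(1.0366) = 8*1.0366^2 + 3*1.0366 + 5 = 16.7061
Step 2: Evaluate g(x).
g(1.0366) = 6*1.0366 - 11 = -4.7804
Step 3: Compute Lagrangian.
L = 16.7061 + 2*-4.7804 = 7.1453


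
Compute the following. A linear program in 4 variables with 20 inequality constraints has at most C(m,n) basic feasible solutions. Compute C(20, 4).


Each vertex corresponds to some choice of n active constraints out of m, so the number of vertices is at most C(m, n) = m! / (n!(m-n)!).
m = 20, n = 4
Numerator: 20 * 19 * 18 * 17
Denominator: 4! = 24
C(20, 4) = 4845


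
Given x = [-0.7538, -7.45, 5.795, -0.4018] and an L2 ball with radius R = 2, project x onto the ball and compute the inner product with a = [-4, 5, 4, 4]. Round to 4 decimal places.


Step 1: Compute ||x|| (intermediates to 6 decimals).
||x|| = sqrt((-0.7538)^2 + (-7.45)^2 + 5.795^2 + (-0.4018)^2) = 9.477034
Step 2: Project.
Since ||x|| > R, scale = R/||x|| = 2/9.477034 = 0.211036, proj(x) = scale * x
proj(x) = [-0.159079, -1.572218, 1.222954, -0.084794]
Step 3: Dot product.
a^T * proj(x) = -4*(-0.159079) + 5*(-1.572218) + 4*1.222954 + 4*(-0.084794) = -2.6721


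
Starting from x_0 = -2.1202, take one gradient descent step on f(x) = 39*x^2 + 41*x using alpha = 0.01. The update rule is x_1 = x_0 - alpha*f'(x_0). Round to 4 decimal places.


We compute the gradient at x_0 and apply the update.
f'(x) = 78*x + 41
f'(-2.1202) = 78*-2.1202 + 41 = -124.3756
x_1 = -2.1202 - 0.01*-124.3756 = -0.8764


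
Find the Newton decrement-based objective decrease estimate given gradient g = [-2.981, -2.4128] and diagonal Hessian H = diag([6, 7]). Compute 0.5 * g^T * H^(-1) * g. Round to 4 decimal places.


Step 1: H is diagonal, so H^(-1) * g = [-0.4968, -0.3447].
Step 2: g^T H^(-1) g = sum_i g_i^2 / H_ii
  = (-2.981)^2/6 + (-2.4128)^2/7
  = 1.4811 + 0.8317 = 2.3127
Step 3: Objective decrease = 0.5 * g^T H^(-1) g = 1.1564


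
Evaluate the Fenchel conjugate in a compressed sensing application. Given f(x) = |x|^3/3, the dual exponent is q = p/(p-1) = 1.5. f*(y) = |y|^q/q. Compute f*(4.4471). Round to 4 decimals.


The conjugate exponent q satisfies 1/p + 1/q = 1.
p = 3, so q = 3/(3 - 1) = 1.5
|y|^q = 4.4471^1.5 = 9.3781
f*(4.4471) = 9.3781 / 1.5 = 6.2521


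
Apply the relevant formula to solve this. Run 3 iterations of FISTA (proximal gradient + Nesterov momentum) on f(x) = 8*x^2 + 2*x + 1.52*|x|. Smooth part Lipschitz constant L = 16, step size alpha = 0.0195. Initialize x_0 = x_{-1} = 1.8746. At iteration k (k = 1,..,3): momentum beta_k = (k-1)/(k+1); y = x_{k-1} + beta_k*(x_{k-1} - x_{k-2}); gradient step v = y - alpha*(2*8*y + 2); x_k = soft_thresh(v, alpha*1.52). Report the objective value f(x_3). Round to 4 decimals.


FISTA on f(x) = 8*x^2 + 2*x + 1.52*|x|
L = 16, alpha = 0.0195
Iteration 1: beta = 0.0, y = 1.8746 + 0.0*(1.8746 - 1.8746) = 1.8746
  grad(y) = 31.9936, v = y - alpha*grad = 1.2507
  prox(v) = soft_thresh(1.2507, 0.0296) = 1.2211
Iteration 2: beta = 0.3333, y = 1.2211 + 0.3333*(1.2211 - 1.8746) = 1.0032
  grad(y) = 18.0519, v = y - alpha*grad = 0.6512
  prox(v) = soft_thresh(0.6512, 0.0296) = 0.6216
Iteration 3: beta = 0.5, y = 0.6216 + 0.5*(0.6216 - 1.2211) = 0.3218
  grad(y) = 7.1496, v = y - alpha*grad = 0.1824
  prox(v) = soft_thresh(0.1824, 0.0296) = 0.1528
f(x_3) = 8*0.1528^2 + 2*0.1528 + 1.52*|0.1528| = 0.7246


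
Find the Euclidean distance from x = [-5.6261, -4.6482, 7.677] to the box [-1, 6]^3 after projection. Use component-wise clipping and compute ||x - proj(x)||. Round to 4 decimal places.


Project each component onto [-1, 6].
clip(-5.6261) = -1.0, clip(-4.6482) = -1.0, clip(7.677) = 6.0
Projection = [-1.0, -1.0, 6.0]
Squared diffs: [21.4008, 13.3094, 2.8123]
Distance = sqrt(37.5225) = 6.1256


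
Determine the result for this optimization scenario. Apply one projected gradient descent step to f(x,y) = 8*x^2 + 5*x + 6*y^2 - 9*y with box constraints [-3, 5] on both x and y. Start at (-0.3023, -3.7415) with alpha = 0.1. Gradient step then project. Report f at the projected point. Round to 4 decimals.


Step 1: Compute gradient at (-0.3023, -3.7415).
grad_x = 2*8*-0.3023 + 5 = 0.1632
grad_y = 2*6*-3.7415 - 9 = -53.898
Step 2: Gradient step.
x_raw = -0.3023 - 0.1*0.1632 = -0.3186
y_raw = -3.7415 - 0.1*-53.898 = 1.6483
Step 3: Project onto [-3, 5].
x_proj = clip(-0.3186) = -0.3186
y_proj = clip(1.6483) = 1.6483
Step 4: Evaluate f.
f(-0.3186, 1.6483) = 0.6857


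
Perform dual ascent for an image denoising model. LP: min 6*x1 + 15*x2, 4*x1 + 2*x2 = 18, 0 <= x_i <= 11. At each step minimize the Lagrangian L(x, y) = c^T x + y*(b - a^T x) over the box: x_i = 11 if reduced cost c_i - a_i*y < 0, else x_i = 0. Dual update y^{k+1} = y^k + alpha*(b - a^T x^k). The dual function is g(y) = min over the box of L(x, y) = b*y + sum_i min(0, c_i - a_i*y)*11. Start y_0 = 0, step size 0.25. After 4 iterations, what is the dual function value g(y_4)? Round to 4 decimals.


Dual ascent for LP: min 6*x1 + 15*x2, 4*x1 + 2*x2 = 18, 0 <= x_i <= 11
Step 1: y^k = 0.0, reduced costs: (6.0, 15.0)
  x^k = (0.0, 0.0), subgradient = b - a^T x = 18.0
  y^{k+1} = 0.0 + 0.25*18.0 = 4.5
Step 2: y^k = 4.5, reduced costs: (-12.0, 6.0)
  x^k = (11.0, 0.0), subgradient = b - a^T x = -26.0
  y^{k+1} = 4.5 + 0.25*-26.0 = -2.0
Step 3: y^k = -2.0, reduced costs: (14.0, 19.0)
  x^k = (0.0, 0.0), subgradient = b - a^T x = 18.0
  y^{k+1} = -2.0 + 0.25*18.0 = 2.5
Step 4: y^k = 2.5, reduced costs: (-4.0, 10.0)
  x^k = (11.0, 0.0), subgradient = b - a^T x = -26.0
  y^{k+1} = 2.5 + 0.25*-26.0 = -4.0
Dual objective at y_4 = -4.0: reduced costs (22.0, 23.0), box minimizer x = (0.0, 0.0)
g(y_4) = b*y + (c1 - a1*y)*x1 + (c2 - a2*y)*x2 = 18*(-4.0) + 22.0*0.0 + 23.0*0.0 = -72.0 + 0.0 + 0.0 = -72.0


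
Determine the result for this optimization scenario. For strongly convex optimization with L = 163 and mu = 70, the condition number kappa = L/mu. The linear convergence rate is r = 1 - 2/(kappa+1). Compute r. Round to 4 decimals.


Step 1: Compute the condition number.
kappa = L/mu = 163/70 = 2.3286
Step 2: Compute the convergence rate.
r = 1 - 2/(kappa + 1) = 1 - 2*mu/(L + mu) = (L - mu)/(L + mu) = 93/233 = 0.3991


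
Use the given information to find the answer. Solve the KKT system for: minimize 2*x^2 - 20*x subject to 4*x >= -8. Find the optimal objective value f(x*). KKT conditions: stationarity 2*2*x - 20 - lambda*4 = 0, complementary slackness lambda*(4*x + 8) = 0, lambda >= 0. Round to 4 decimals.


Step 1: Try lambda = 0 (constraint inactive).
Stationarity: 2*2*x - 20 = 0
x* = 20/(2*2) = 5.0
Check constraint: 4*5.0 = 20.0 >= -8 -- satisfied.
Step 2: Compute optimal value.
f(x*) = 2*5.0^2 - 20*5.0 = -50.0


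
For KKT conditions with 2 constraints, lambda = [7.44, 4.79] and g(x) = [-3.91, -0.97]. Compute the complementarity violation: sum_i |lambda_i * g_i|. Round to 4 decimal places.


KKT complementary slackness check:
lambda_1 * g_1 = 7.44 * -3.91 = -29.0904
lambda_2 * g_2 = 4.79 * -0.97 = -4.6463
Total violation = 29.0904 + 4.6463 = 33.7367


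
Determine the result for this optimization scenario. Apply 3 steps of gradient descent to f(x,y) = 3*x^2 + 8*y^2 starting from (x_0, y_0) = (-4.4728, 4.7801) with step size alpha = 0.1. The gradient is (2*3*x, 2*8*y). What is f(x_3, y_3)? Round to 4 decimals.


Gradient descent on f(x,y) = 3*x^2 + 8*y^2.
Starting point: (-4.4728, 4.7801), alpha = 0.1
Step 1: grad_x = 2*3*-4.4728 = -26.8368, grad_y = 2*8*4.7801 = 76.4816
  x_1 = -4.4728 - 0.1*-26.8368 = -1.7891
  y_1 = 4.7801 - 0.1*76.4816 = -2.8681
Step 2: grad_x = 2*3*-1.7891 = -10.7347, grad_y = 2*8*-2.8681 = -45.889
  x_2 = -1.7891 - 0.1*-10.7347 = -0.7156
  y_2 = -2.8681 - 0.1*-45.889 = 1.7208
Step 3: grad_x = 2*3*-0.7156 = -4.2939, grad_y = 2*8*1.7208 = 27.5334
  x_3 = -0.7156 - 0.1*-4.2939 = -0.2863
  y_3 = 1.7208 - 0.1*27.5334 = -1.0325
f(-0.2863, -1.0325) = 3*(-0.2863)^2 + 8*(-1.0325)^2 = 8.7743


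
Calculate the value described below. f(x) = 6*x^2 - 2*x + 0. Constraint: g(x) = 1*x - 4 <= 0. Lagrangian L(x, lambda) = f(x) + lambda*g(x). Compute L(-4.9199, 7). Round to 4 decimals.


Step 1: Evaluate f(x).
f(-4.9199) = 6*(-4.9199)^2 - 2*(-4.9199) + 0 = 155.0723
Step 2: Evaluate g(x).
g(-4.9199) = 1*-4.9199 - 4 = -8.9199
Step 3: Compute Lagrangian.
L = 155.0723 + 7*-8.9199 = 92.633


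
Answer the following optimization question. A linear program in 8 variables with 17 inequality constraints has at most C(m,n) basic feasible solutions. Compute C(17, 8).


Each vertex corresponds to some choice of n active constraints out of m, so the number of vertices is at most C(m, n) = m! / (n!(m-n)!).
m = 17, n = 8
Numerator: 17 * 16 * 15 * 14 * 13 * 12 * 11 * 10
Denominator: 8! = 40320
C(17, 8) = 24310


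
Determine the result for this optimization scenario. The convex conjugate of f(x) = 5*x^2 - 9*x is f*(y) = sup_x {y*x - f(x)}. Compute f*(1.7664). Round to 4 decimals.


f*(y) = sup_x {y*x - a*x^2 - b*x} = sup_x {(y-b)*x - a*x^2}
FOC: (y - b) - 2a*x = 0 => x* = (y - b)/(2a)
x* = (1.7664 + 9)/(2*5) = 1.0766
f*(1.7664) = (y-b)^2/(4a) = (1.7664 + 9)^2/(4*5)
= 115.9154/20 = 5.7958


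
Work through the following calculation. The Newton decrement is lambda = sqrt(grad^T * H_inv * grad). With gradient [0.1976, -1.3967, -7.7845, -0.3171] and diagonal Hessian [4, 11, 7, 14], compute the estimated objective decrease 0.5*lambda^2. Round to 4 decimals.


Step 1: H is diagonal, so H^(-1) * g = [0.0494, -0.127, -1.1121, -0.0227].
Step 2: g^T H^(-1) g = sum_i g_i^2 / H_ii
  = (0.1976)^2/4 + (-1.3967)^2/11 + (-7.7845)^2/7 + (-0.3171)^2/14
  = 0.0098 + 0.1773 + 8.6569 + 0.0072 = 8.8512
Step 3: Objective decrease = 0.5 * g^T H^(-1) g = 4.4256


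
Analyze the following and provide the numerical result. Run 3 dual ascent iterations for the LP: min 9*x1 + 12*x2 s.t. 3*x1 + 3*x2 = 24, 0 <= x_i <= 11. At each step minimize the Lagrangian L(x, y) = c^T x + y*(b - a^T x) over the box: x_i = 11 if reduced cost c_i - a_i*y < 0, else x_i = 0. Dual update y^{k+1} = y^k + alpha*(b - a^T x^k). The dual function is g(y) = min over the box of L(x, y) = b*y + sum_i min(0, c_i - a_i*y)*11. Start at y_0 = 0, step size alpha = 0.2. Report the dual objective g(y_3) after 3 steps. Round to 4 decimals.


Dual ascent for LP: min 9*x1 + 12*x2, 3*x1 + 3*x2 = 24, 0 <= x_i <= 11
Step 1: y^k = 0.0, reduced costs: (9.0, 12.0)
  x^k = (0.0, 0.0), subgradient = b - a^T x = 24.0
  y^{k+1} = 0.0 + 0.2*24.0 = 4.8
Step 2: y^k = 4.8, reduced costs: (-5.4, -2.4)
  x^k = (11.0, 11.0), subgradient = b - a^T x = -42.0
  y^{k+1} = 4.8 + 0.2*-42.0 = -3.6
Step 3: y^k = -3.6, reduced costs: (19.8, 22.8)
  x^k = (0.0, 0.0), subgradient = b - a^T x = 24.0
  y^{k+1} = -3.6 + 0.2*24.0 = 1.2
Dual objective at y_3 = 1.2: reduced costs (5.4, 8.4), box minimizer x = (0.0, 0.0)
g(y_3) = b*y + (c1 - a1*y)*x1 + (c2 - a2*y)*x2 = 24*1.2 + 5.4*0.0 + 8.4*0.0 = 28.8 + 0.0 + 0.0 = 28.8


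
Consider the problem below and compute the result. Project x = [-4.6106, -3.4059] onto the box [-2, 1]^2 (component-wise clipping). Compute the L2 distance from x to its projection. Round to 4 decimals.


Project each component onto [-2, 1].
clip(-4.6106) = -2.0, clip(-3.4059) = -2.0
Projection = [-2.0, -2.0]
Squared diffs: [6.8152, 1.9766]
Distance = sqrt(8.7918) = 2.9651


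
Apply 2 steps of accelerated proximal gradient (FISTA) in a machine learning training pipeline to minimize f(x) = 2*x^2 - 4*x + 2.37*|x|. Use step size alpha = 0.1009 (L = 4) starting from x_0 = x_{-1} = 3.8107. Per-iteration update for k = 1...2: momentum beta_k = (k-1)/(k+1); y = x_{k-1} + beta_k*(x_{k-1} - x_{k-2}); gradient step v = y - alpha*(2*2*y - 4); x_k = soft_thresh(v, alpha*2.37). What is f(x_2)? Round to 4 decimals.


FISTA on f(x) = 2*x^2 - 4*x + 2.37*|x|
L = 4, alpha = 0.1009
Iteration 1: beta = 0.0, y = 3.8107 + 0.0*(3.8107 - 3.8107) = 3.8107
  grad(y) = 11.2428, v = y - alpha*grad = 2.6763
  prox(v) = soft_thresh(2.6763, 0.2391) = 2.4372
Iteration 2: beta = 0.3333, y = 2.4372 + 0.3333*(2.4372 - 3.8107) = 1.9793
  grad(y) = 3.9173, v = y - alpha*grad = 1.5841
  prox(v) = soft_thresh(1.5841, 0.2391) = 1.3449
f(x_2) = 2*1.3449^2 - 4*1.3449 + 2.37*|1.3449| = 1.4255


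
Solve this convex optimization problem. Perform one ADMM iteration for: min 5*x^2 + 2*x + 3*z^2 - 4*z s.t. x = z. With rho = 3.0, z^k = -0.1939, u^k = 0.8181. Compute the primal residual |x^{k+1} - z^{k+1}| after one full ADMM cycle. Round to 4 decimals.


ADMM iteration with rho = 3.0, z^k = -0.1939, u^k = 0.8181
Step 1: x-update.
Minimize 5*x^2 + 2*x + (3.0/2)*(x + 0.1939 + 0.8181)^2
FOC: (2*5 + 3.0)*x = -2 + 3.0*(-0.1939 - 0.8181)
x^{k+1} = -0.3874
Step 2: z-update.
Minimize 3*z^2 - 4*z + (3.0/2)*(-0.3874 - z + 0.8181)^2
FOC: (2*3 + 3.0)*z = 4 + 3.0*(-0.3874 + 0.8181)
z^{k+1} = 0.588
Step 3: u-update.
u^{k+1} = 0.8181 - 0.3874 - 0.588 = -0.1573
Step 4: Primal residual = |-0.3874 - 0.588| = 0.9754


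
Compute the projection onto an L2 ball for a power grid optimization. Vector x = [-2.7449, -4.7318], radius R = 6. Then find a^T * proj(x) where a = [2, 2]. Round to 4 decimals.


Step 1: Compute ||x|| (intermediates to 6 decimals).
||x|| = sqrt((-2.7449)^2 + (-4.7318)^2) = 5.470321
Step 2: Project.
Since ||x|| <= R, proj = x (no scaling needed).
proj(x) = [-2.7449, -4.7318]
Step 3: Dot product.
a^T * proj(x) = 2*(-2.7449) + 2*(-4.7318) = -14.9534


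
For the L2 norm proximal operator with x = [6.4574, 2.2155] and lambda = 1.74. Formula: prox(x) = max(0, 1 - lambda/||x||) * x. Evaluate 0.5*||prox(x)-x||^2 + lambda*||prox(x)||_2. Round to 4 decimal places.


Step 1: Compute ||x||.
||x|| = 6.8269
Step 2: Compute scaling factor.
scale = max(0, 1 - 1.74/6.8269) = 0.7451
Step 3: prox(x) = [4.8116, 1.6508]
||prox(x)|| = 5.0869
Step 4: Proximal objective.
0.5*||prox-x||^2 = 1.5138
lambda*||prox|| = 8.8512
Total = 10.365


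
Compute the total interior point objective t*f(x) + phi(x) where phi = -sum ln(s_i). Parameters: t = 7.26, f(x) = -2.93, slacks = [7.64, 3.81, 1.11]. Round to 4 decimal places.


Step 1: Compute log-barrier.
ln values: [2.0334, 1.3376, 0.1044]
phi = -(2.0334 + 1.3376 + 0.1044) = -3.4754
Step 2: Compute augmented objective.
t*f(x) = 7.26*-2.93 = -21.2718
Total = -21.2718 - 3.4754 = -24.7472


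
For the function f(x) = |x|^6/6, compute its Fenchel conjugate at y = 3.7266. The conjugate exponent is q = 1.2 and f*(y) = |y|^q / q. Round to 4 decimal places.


The conjugate exponent q satisfies 1/p + 1/q = 1.
p = 6, so q = 6/(6 - 1) = 1.2
|y|^q = 3.7266^1.2 = 4.8481
f*(3.7266) = 4.8481 / 1.2 = 4.0401


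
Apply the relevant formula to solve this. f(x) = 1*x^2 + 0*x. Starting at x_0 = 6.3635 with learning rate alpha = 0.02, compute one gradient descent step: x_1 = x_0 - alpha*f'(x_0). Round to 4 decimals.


We compute the gradient at x_0 and apply the update.
f'(x) = 2*x + 0
f'(6.3635) = 2*6.3635 + 0 = 12.727
x_1 = 6.3635 - 0.02*12.727 = 6.109


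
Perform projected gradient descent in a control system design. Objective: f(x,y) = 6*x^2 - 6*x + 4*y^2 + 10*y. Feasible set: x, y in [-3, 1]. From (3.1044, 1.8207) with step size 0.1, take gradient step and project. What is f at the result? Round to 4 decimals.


Step 1: Compute gradient at (3.1044, 1.8207).
grad_x = 2*6*3.1044 - 6 = 31.2528
grad_y = 2*4*1.8207 + 10 = 24.5656
Step 2: Gradient step.
x_raw = 3.1044 - 0.1*31.2528 = -0.0209
y_raw = 1.8207 - 0.1*24.5656 = -0.6359
Step 3: Project onto [-3, 1].
x_proj = clip(-0.0209) = -0.0209
y_proj = clip(-0.6359) = -0.6359
Step 4: Evaluate f.
f(-0.0209, -0.6359) = -4.6134
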